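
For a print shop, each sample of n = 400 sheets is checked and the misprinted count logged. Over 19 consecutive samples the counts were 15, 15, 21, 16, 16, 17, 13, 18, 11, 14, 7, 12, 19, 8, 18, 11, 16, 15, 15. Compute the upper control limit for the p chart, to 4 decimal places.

0.0646

p̄ = Σdᵢ / (k·n) = 277 / (19 × 400) = 0.03645
UCL = p̄ + 3·√(p̄(1−p̄)/n) = 0.03645 + 3 × √(0.03645×0.96355/400) = 0.03645 + 3 × 0.00937 = 0.06456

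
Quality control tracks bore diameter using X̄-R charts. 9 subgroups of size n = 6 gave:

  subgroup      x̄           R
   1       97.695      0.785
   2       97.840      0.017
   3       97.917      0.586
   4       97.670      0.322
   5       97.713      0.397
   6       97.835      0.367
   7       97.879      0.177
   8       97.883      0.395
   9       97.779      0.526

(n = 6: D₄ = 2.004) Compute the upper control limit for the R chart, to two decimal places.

R̄ = (0.785 + 0.017 + 0.586 + 0.322 + 0.397 + 0.367 + 0.177 + 0.395 + 0.526) / 9 = 3.5720 / 9 = 0.3969
UCL_R = D₄·R̄ = 2.004 × 0.3969 = 0.7954

0.80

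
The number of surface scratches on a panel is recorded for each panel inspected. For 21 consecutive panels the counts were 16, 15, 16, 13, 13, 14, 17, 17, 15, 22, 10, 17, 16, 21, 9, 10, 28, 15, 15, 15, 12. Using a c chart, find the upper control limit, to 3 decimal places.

27.344

c̄ = (16 + 15 + 16 + 13 + 13 + 14 + 17 + 17 + 15 + 22 + 10 + 17 + 16 + 21 + 9 + 10 + 28 + 15 + 15 + 15 + 12) / 21 = 326 / 21 = 15.5238
UCL = c̄ + 3√c̄ = 15.5238 + 3 × √15.5238 = 15.5238 + 3 × 3.9400 = 27.3439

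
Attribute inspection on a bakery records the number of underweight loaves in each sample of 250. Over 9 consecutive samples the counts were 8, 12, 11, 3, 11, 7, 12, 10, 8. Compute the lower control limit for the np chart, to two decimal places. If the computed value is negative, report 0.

p̄ = Σdᵢ / (k·n) = 82 / (9 × 250) = 0.03644
LCL = np̄ − 3·√(np̄(1−p̄)) = 9.1111 − 3 × 2.9629 = 0.2223

0.22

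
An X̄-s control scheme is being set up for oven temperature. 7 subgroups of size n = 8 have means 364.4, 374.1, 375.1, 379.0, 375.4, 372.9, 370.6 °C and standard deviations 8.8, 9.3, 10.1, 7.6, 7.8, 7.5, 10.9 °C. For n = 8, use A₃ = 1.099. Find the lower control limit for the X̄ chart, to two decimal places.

X̄̄ = (364.4 + 374.1 + 375.1 + 379.0 + 375.4 + 372.9 + 370.6) / 7 = 373.0714
s̄ = (8.8 + 9.3 + 10.1 + 7.6 + 7.8 + 7.5 + 10.9) / 7 = 8.8571
LCL = X̄̄ − A₃·s̄ = 373.0714 − 1.099 × 8.8571 = 363.3374

363.34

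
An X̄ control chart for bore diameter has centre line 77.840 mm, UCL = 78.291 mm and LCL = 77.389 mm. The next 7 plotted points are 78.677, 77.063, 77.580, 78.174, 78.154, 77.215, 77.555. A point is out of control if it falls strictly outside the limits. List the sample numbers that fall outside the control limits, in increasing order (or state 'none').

1, 2, 6

Compare each point to [77.389, 78.291]: sample 1 = 78.677 > UCL; sample 2 = 77.063 < LCL; sample 6 = 77.215 < LCL.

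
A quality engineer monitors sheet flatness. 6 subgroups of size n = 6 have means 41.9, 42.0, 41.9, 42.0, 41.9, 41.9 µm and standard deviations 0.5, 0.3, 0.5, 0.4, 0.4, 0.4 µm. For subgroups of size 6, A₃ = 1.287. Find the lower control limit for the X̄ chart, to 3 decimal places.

X̄̄ = (41.9 + 42.0 + 41.9 + 42.0 + 41.9 + 41.9) / 6 = 41.9333
s̄ = (0.5 + 0.3 + 0.5 + 0.4 + 0.4 + 0.4) / 6 = 0.4167
LCL = X̄̄ − A₃·s̄ = 41.9333 − 1.287 × 0.4167 = 41.3971

41.397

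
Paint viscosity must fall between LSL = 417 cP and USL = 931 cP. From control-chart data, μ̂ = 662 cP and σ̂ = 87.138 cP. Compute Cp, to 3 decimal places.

0.983

Cp = (USL − LSL) / (6σ̂) = (931 − 417) / (6 × 87.138) = 514.0000 / 522.8280 = 0.9831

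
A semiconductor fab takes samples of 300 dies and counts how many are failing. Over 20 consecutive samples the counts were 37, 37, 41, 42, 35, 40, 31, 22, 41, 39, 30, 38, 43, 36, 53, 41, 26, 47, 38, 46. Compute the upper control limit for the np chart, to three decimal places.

p̄ = Σdᵢ / (k·n) = 763 / (20 × 300) = 0.12717
UCL = np̄ + 3·√(np̄(1−p̄)) = 38.1500 + 3 × √(38.1500×0.87283) = 38.1500 + 3 × 5.7705 = 55.4615

55.461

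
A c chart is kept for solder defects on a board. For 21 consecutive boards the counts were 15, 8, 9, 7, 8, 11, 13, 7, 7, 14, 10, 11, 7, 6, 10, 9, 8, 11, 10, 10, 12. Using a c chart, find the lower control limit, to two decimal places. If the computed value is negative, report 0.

c̄ = (15 + 8 + 9 + 7 + 8 + 11 + 13 + 7 + 7 + 14 + 10 + 11 + 7 + 6 + 10 + 9 + 8 + 11 + 10 + 10 + 12) / 21 = 203 / 21 = 9.6667
LCL = c̄ − 3√c̄ = 9.6667 − 3 × 3.1091 = 0.3393

0.34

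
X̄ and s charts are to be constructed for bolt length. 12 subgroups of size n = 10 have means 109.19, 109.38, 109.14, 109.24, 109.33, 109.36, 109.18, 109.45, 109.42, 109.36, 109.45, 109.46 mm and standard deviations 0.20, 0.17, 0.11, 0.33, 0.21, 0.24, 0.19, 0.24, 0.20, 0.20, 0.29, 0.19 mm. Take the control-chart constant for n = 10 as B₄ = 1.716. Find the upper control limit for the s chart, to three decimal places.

0.368

s̄ = (0.20 + 0.17 + 0.11 + 0.33 + 0.21 + 0.24 + 0.19 + 0.24 + 0.20 + 0.20 + 0.29 + 0.19) / 12 = 0.2142
UCL_s = B₄·s̄ = 1.716 × 0.2142 = 0.3675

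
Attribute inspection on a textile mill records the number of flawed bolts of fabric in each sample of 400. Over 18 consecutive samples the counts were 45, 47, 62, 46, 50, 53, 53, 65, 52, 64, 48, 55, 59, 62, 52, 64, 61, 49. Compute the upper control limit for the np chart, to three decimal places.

p̄ = Σdᵢ / (k·n) = 987 / (18 × 400) = 0.13708
UCL = np̄ + 3·√(np̄(1−p̄)) = 54.8333 + 3 × √(54.8333×0.86292) = 54.8333 + 3 × 6.8787 = 75.4695

75.469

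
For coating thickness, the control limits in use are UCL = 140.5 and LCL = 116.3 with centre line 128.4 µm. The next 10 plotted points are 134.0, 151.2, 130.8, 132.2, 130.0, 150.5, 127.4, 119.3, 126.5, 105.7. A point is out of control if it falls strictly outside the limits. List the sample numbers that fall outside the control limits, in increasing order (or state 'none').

Compare each point to [116.3, 140.5]: sample 2 = 151.2 > UCL; sample 6 = 150.5 > UCL; sample 10 = 105.7 < LCL.

2, 6, 10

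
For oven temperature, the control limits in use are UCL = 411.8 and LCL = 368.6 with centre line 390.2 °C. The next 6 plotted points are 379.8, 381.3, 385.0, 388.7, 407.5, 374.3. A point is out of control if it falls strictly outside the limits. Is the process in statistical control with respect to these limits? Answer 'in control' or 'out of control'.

All 6 points lie within [368.6, 411.8].

in control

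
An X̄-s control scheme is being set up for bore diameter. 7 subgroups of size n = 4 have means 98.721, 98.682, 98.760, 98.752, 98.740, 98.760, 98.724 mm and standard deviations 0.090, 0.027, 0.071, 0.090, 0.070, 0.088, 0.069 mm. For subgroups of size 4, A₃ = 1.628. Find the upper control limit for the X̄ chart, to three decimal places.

X̄̄ = (98.721 + 98.682 + 98.760 + 98.752 + 98.740 + 98.760 + 98.724) / 7 = 98.7341
s̄ = (0.090 + 0.027 + 0.071 + 0.090 + 0.070 + 0.088 + 0.069) / 7 = 0.0721
UCL = X̄̄ + A₃·s̄ = 98.7341 + 1.628 × 0.0721 = 98.8516

98.852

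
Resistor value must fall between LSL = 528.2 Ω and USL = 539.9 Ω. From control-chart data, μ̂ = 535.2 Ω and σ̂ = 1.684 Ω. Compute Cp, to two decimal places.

Cp = (USL − LSL) / (6σ̂) = (539.9 − 528.2) / (6 × 1.684) = 11.7000 / 10.1040 = 1.1580

1.16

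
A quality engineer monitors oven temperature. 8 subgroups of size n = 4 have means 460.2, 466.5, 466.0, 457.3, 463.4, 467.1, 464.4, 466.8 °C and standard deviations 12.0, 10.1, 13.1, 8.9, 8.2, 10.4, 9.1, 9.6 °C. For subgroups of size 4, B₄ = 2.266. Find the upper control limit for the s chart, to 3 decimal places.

s̄ = (12.0 + 10.1 + 13.1 + 8.9 + 8.2 + 10.4 + 9.1 + 9.6) / 8 = 10.1750
UCL_s = B₄·s̄ = 2.266 × 10.1750 = 23.0566

23.057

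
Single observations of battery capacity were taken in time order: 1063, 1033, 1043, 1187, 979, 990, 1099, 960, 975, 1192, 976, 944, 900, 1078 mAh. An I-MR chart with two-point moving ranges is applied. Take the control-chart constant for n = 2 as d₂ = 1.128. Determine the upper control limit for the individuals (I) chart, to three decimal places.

1306.729

X̄ = (1063 + 1033 + 1043 + 1187 + 979 + 990 + 1099 + 960 + 975 + 1192 + 976 + 944 + 900 + 1078) / 14 = 1029.9286
Moving ranges: 30, 10, 144, 208, 11, 109, 139, 15, 217, 216, 32, 44, 178; M̄R̄ = 1353.0000 / 13 = 104.0769
UCL = X̄ + 3·M̄R̄/d₂ = 1029.9286 + 3 × 104.0769 / 1.128 = 1306.7289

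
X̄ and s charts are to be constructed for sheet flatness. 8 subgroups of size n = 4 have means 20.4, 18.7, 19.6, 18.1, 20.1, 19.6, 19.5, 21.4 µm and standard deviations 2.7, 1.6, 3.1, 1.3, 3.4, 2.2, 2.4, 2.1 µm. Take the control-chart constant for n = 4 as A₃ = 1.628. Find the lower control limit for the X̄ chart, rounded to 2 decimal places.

15.85

X̄̄ = (20.4 + 18.7 + 19.6 + 18.1 + 20.1 + 19.6 + 19.5 + 21.4) / 8 = 19.6750
s̄ = (2.7 + 1.6 + 3.1 + 1.3 + 3.4 + 2.2 + 2.4 + 2.1) / 8 = 2.3500
LCL = X̄̄ − A₃·s̄ = 19.6750 − 1.628 × 2.3500 = 15.8492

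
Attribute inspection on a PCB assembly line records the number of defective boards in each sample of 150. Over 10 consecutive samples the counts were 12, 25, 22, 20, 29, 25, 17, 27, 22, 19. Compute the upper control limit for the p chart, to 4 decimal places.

0.2317

p̄ = Σdᵢ / (k·n) = 218 / (10 × 150) = 0.14533
UCL = p̄ + 3·√(p̄(1−p̄)/n) = 0.14533 + 3 × √(0.14533×0.85467/150) = 0.14533 + 3 × 0.02878 = 0.23166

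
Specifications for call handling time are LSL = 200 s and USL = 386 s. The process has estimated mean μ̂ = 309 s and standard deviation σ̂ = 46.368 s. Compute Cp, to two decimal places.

Cp = (USL − LSL) / (6σ̂) = (386 − 200) / (6 × 46.368) = 186.0000 / 278.2080 = 0.6686

0.67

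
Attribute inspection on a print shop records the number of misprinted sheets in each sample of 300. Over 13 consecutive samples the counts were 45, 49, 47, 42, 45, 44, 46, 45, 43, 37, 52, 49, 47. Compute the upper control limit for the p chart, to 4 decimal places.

p̄ = Σdᵢ / (k·n) = 591 / (13 × 300) = 0.15154
UCL = p̄ + 3·√(p̄(1−p̄)/n) = 0.15154 + 3 × √(0.15154×0.84846/300) = 0.15154 + 3 × 0.02070 = 0.21365

0.2136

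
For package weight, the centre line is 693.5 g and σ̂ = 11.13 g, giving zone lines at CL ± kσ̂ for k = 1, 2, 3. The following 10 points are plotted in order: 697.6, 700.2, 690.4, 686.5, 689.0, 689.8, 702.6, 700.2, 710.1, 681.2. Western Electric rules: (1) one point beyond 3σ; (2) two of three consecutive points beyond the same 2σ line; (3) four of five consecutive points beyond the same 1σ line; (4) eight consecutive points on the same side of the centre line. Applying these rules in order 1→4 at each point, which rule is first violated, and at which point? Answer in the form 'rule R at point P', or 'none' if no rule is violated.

none

Zone of each point (C = within 1σ̂, B = 1σ̂–2σ̂, A = 2σ̂–3σ̂, * = beyond 3σ̂; sign = side of CL): 1:+C, 2:+C, 3:-C, 4:-C, 5:-C, 6:-C, 7:+C, 8:+C, 9:+B, 10:-B
No rule fires across all 10 points.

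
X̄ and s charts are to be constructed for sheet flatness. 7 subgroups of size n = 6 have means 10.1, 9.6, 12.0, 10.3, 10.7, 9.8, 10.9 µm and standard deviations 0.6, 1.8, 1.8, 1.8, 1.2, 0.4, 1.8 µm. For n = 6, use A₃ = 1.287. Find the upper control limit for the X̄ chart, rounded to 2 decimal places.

12.21

X̄̄ = (10.1 + 9.6 + 12.0 + 10.3 + 10.7 + 9.8 + 10.9) / 7 = 10.4857
s̄ = (0.6 + 1.8 + 1.8 + 1.8 + 1.2 + 0.4 + 1.8) / 7 = 1.3429
UCL = X̄̄ + A₃·s̄ = 10.4857 + 1.287 × 1.3429 = 12.2140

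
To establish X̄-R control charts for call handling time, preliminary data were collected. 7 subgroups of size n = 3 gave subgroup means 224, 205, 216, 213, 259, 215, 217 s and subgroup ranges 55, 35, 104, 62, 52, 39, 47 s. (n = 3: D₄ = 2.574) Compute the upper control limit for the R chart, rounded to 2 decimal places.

144.88

R̄ = (55 + 35 + 104 + 62 + 52 + 39 + 47) / 7 = 394.0000 / 7 = 56.2857
UCL_R = D₄·R̄ = 2.574 × 56.2857 = 144.8794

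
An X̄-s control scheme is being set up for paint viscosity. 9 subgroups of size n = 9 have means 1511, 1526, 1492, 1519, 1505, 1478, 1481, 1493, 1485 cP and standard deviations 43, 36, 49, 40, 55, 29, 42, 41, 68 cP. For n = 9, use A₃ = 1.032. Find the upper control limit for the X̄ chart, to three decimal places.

1545.100

X̄̄ = (1511 + 1526 + 1492 + 1519 + 1505 + 1478 + 1481 + 1493 + 1485) / 9 = 1498.8889
s̄ = (43 + 36 + 49 + 40 + 55 + 29 + 42 + 41 + 68) / 9 = 44.7778
UCL = X̄̄ + A₃·s̄ = 1498.8889 + 1.032 × 44.7778 = 1545.0996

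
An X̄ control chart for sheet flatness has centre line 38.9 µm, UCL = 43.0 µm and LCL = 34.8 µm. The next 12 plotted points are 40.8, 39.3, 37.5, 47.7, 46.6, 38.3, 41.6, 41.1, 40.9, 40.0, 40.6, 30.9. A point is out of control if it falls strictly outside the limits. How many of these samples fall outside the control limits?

3

Compare each point to [34.8, 43.0]: sample 4 = 47.7 > UCL; sample 5 = 46.6 > UCL; sample 12 = 30.9 < LCL.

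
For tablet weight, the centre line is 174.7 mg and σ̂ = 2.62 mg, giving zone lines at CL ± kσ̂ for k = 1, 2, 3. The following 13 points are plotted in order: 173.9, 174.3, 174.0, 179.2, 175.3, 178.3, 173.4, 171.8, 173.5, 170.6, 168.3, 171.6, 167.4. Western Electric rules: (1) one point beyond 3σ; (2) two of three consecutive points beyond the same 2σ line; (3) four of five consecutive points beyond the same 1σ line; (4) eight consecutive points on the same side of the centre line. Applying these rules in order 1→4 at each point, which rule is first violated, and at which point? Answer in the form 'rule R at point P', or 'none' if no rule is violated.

Zone of each point (C = within 1σ̂, B = 1σ̂–2σ̂, A = 2σ̂–3σ̂, * = beyond 3σ̂; sign = side of CL): 1:-C, 2:-C, 3:-C, 4:+B, 5:+C, 6:+B, 7:-C, 8:-B, 9:-C, 10:-B, 11:-A, 12:-B, 13:-A
Rule 3 (four of five consecutive points beyond the same 1σ limit) is satisfied at point 12.

rule 3 at point 12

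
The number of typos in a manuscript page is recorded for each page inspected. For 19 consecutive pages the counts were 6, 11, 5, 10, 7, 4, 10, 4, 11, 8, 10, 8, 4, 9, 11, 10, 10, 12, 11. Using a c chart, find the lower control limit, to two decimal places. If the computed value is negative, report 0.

0.00

c̄ = (6 + 11 + 5 + 10 + 7 + 4 + 10 + 4 + 11 + 8 + 10 + 8 + 4 + 9 + 11 + 10 + 10 + 12 + 11) / 19 = 161 / 19 = 8.4737
LCL = c̄ − 3√c̄ = 8.4737 − 3 × 2.9110 = -0.2592 → 0 (cannot be negative)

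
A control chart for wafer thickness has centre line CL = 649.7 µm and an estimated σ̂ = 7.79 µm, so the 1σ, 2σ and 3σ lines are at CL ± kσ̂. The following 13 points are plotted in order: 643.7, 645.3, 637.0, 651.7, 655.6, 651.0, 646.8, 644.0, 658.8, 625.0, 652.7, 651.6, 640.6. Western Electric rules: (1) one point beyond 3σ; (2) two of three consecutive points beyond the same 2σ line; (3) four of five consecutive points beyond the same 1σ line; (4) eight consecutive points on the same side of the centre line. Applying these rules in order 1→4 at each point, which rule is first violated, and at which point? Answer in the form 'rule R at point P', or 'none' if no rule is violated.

rule 1 at point 10

Zone of each point (C = within 1σ̂, B = 1σ̂–2σ̂, A = 2σ̂–3σ̂, * = beyond 3σ̂; sign = side of CL): 1:-C, 2:-C, 3:-B, 4:+C, 5:+C, 6:+C, 7:-C, 8:-C, 9:+B, 10:-*, 11:+C, 12:+C, 13:-B
Rule 1 (one point beyond the 3σ limits) is satisfied at point 10.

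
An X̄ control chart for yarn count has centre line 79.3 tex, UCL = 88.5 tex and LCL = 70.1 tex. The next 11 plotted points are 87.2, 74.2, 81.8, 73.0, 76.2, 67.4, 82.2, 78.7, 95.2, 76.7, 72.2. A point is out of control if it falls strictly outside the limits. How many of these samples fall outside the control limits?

2

Compare each point to [70.1, 88.5]: sample 6 = 67.4 < LCL; sample 9 = 95.2 > UCL.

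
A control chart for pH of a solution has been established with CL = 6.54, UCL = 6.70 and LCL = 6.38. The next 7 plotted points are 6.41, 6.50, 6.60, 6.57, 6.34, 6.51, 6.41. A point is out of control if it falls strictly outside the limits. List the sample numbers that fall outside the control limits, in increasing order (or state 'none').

5

Compare each point to [6.38, 6.70]: sample 5 = 6.34 < LCL.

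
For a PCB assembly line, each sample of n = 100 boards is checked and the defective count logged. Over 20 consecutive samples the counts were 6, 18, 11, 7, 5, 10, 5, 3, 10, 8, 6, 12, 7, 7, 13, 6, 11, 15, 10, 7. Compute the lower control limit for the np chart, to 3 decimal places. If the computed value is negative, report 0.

p̄ = Σdᵢ / (k·n) = 177 / (20 × 100) = 0.08850
LCL = np̄ − 3·√(np̄(1−p̄)) = 8.8500 − 3 × 2.8402 = 0.3294

0.329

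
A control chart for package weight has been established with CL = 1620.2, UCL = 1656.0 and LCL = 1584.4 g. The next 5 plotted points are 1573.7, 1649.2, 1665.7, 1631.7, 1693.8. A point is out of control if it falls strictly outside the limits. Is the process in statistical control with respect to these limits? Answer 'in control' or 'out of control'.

out of control

Compare each point to [1584.4, 1656.0]: sample 1 = 1573.7 < LCL; sample 3 = 1665.7 > UCL; sample 5 = 1693.8 > UCL.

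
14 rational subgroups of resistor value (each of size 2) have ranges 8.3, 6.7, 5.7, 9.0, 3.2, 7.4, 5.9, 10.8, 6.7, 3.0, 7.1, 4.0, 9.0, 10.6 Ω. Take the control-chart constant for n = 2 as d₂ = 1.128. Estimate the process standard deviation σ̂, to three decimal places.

6.168

R̄ = (8.3 + 6.7 + 5.7 + 9.0 + 3.2 + 7.4 + 5.9 + 10.8 + 6.7 + 3.0 + 7.1 + 4.0 + 9.0 + 10.6) / 14 = 6.9571
σ̂ = R̄ / d₂ = 6.9571 / 1.128 = 6.1677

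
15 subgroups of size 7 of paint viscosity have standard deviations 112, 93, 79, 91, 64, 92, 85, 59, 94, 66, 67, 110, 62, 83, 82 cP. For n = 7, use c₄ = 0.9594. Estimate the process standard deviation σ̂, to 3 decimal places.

s̄ = (112 + 93 + 79 + 91 + 64 + 92 + 85 + 59 + 94 + 66 + 67 + 110 + 62 + 83 + 82) / 15 = 82.6000
σ̂ = s̄ / c₄ = 82.6000 / 0.9594 = 86.0955

86.095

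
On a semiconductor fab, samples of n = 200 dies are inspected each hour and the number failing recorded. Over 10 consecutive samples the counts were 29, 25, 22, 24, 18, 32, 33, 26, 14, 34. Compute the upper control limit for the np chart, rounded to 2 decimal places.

p̄ = Σdᵢ / (k·n) = 257 / (10 × 200) = 0.12850
UCL = np̄ + 3·√(np̄(1−p̄)) = 25.7000 + 3 × √(25.7000×0.87150) = 25.7000 + 3 × 4.7326 = 39.8978

39.90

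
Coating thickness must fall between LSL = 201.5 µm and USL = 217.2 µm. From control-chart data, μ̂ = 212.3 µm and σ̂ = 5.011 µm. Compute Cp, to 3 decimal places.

Cp = (USL − LSL) / (6σ̂) = (217.2 − 201.5) / (6 × 5.011) = 15.7000 / 30.0660 = 0.5222

0.522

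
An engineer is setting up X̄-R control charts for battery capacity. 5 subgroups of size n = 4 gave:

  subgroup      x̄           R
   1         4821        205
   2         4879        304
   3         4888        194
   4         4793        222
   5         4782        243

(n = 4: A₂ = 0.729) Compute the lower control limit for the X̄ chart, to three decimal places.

4662.306

X̄̄ = (4821 + 4879 + 4888 + 4793 + 4782) / 5 = 24163.0000 / 5 = 4832.6000
R̄ = (205 + 304 + 194 + 222 + 243) / 5 = 1168.0000 / 5 = 233.6000
LCL = X̄̄ − A₂·R̄ = 4832.6000 − 0.729 × 233.6000 = 4662.3056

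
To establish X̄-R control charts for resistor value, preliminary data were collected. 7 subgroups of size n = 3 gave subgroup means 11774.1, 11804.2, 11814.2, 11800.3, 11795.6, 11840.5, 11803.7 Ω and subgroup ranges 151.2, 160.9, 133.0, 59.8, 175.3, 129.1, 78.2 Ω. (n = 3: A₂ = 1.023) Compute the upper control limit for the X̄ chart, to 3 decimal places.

11934.359

X̄̄ = (11774.1 + 11804.2 + 11814.2 + 11800.3 + 11795.6 + 11840.5 + 11803.7) / 7 = 82632.6000 / 7 = 11804.6571
R̄ = (151.2 + 160.9 + 133.0 + 59.8 + 175.3 + 129.1 + 78.2) / 7 = 887.5000 / 7 = 126.7857
UCL = X̄̄ + A₂·R̄ = 11804.6571 + 1.023 × 126.7857 = 11934.3589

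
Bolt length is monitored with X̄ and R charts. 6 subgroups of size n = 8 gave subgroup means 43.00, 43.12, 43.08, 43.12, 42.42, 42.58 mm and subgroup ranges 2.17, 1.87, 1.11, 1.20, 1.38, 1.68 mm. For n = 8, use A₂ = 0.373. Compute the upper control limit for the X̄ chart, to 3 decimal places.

X̄̄ = (43.00 + 43.12 + 43.08 + 43.12 + 42.42 + 42.58) / 6 = 257.3200 / 6 = 42.8867
R̄ = (2.17 + 1.87 + 1.11 + 1.20 + 1.38 + 1.68) / 6 = 9.4100 / 6 = 1.5683
UCL = X̄̄ + A₂·R̄ = 42.8867 + 0.373 × 1.5683 = 43.4717

43.472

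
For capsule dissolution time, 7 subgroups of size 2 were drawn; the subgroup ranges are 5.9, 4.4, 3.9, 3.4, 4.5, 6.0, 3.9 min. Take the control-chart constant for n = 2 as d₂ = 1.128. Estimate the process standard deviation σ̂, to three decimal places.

R̄ = (5.9 + 4.4 + 3.9 + 3.4 + 4.5 + 6.0 + 3.9) / 7 = 4.5714
σ̂ = R̄ / d₂ = 4.5714 / 1.128 = 4.0527

4.053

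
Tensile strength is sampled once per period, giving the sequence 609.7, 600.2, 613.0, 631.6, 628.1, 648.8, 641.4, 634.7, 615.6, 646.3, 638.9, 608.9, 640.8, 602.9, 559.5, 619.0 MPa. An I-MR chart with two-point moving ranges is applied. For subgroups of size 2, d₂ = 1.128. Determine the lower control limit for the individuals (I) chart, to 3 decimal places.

561.088

X̄ = (609.7 + 600.2 + 613.0 + 631.6 + 628.1 + 648.8 + 641.4 + 634.7 + 615.6 + 646.3 + 638.9 + 608.9 + 640.8 + 602.9 + 559.5 + 619.0) / 16 = 621.2125
Moving ranges: 9.5, 12.8, 18.6, 3.5, 20.7, 7.4, 6.7, 19.1, 30.7, 7.4, 30.0, 31.9, 37.9, 43.4, 59.5; M̄R̄ = 339.1000 / 15 = 22.6067
LCL = X̄ − 3·M̄R̄/d₂ = 621.2125 − 3 × 22.6067 / 1.128 = 561.0884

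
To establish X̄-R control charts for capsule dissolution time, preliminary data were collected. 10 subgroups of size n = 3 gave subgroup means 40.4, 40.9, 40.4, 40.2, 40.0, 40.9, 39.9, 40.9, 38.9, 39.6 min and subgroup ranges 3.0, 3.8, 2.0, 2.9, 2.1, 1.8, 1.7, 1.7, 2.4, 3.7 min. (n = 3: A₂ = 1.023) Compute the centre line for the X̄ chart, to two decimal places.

40.21

X̄̄ = (40.4 + 40.9 + 40.4 + 40.2 + 40.0 + 40.9 + 39.9 + 40.9 + 38.9 + 39.6) / 10 = 402.1000 / 10 = 40.2100
CL = X̄̄ = 40.2100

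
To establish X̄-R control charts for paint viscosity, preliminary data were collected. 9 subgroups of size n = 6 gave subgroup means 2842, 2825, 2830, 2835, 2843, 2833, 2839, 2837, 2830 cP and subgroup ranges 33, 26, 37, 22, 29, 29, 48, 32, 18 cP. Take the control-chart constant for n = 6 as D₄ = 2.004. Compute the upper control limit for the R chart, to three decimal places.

61.011

R̄ = (33 + 26 + 37 + 22 + 29 + 29 + 48 + 32 + 18) / 9 = 274.0000 / 9 = 30.4444
UCL_R = D₄·R̄ = 2.004 × 30.4444 = 61.0107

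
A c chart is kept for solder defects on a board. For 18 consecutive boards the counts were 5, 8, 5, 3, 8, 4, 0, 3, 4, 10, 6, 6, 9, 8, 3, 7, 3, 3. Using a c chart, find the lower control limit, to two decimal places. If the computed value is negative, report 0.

0.00

c̄ = (5 + 8 + 5 + 3 + 8 + 4 + 0 + 3 + 4 + 10 + 6 + 6 + 9 + 8 + 3 + 7 + 3 + 3) / 18 = 95 / 18 = 5.2778
LCL = c̄ − 3√c̄ = 5.2778 − 3 × 2.2973 = -1.6142 → 0 (cannot be negative)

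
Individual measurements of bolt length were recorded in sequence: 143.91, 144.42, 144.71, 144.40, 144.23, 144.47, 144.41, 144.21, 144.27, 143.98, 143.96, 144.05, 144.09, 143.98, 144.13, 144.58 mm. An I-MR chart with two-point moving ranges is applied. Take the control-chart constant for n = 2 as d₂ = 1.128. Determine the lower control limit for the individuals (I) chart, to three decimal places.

143.707

X̄ = (143.91 + 144.42 + 144.71 + 144.40 + 144.23 + 144.47 + 144.41 + 144.21 + 144.27 + 143.98 + 143.96 + 144.05 + 144.09 + 143.98 + 144.13 + 144.58) / 16 = 144.2375
Moving ranges: 0.51, 0.29, 0.31, 0.17, 0.24, 0.06, 0.20, 0.06, 0.29, 0.02, 0.09, 0.04, 0.11, 0.15, 0.45; M̄R̄ = 2.9900 / 15 = 0.1993
LCL = X̄ − 3·M̄R̄/d₂ = 144.2375 − 3 × 0.1993 / 1.128 = 143.7074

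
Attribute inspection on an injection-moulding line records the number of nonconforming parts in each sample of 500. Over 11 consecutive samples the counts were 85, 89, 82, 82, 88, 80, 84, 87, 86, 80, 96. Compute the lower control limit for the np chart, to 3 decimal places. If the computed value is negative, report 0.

p̄ = Σdᵢ / (k·n) = 939 / (11 × 500) = 0.17073
LCL = np̄ − 3·√(np̄(1−p̄)) = 85.3636 − 3 × 8.4137 = 60.1226

60.123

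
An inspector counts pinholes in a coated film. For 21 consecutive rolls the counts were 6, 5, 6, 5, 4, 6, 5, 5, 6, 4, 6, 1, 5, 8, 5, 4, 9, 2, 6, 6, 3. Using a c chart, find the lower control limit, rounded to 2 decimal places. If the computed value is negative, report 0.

0.00

c̄ = (6 + 5 + 6 + 5 + 4 + 6 + 5 + 5 + 6 + 4 + 6 + 1 + 5 + 8 + 5 + 4 + 9 + 2 + 6 + 6 + 3) / 21 = 107 / 21 = 5.0952
LCL = c̄ − 3√c̄ = 5.0952 − 3 × 2.2573 = -1.6766 → 0 (cannot be negative)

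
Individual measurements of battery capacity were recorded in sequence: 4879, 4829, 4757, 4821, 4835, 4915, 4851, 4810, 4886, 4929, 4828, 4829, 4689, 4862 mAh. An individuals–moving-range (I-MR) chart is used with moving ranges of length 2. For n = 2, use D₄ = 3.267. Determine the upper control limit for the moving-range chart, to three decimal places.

230.952

Moving ranges: 50, 72, 64, 14, 80, 64, 41, 76, 43, 101, 1, 140, 173; M̄R̄ = 919.0000 / 13 = 70.6923
UCL_MR = D₄·M̄R̄ = 3.267 × 70.6923 = 230.9518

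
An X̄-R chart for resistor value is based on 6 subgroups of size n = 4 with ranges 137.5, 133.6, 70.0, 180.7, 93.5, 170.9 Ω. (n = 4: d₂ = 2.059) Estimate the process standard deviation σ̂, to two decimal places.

R̄ = (137.5 + 133.6 + 70.0 + 180.7 + 93.5 + 170.9) / 6 = 131.0333
σ̂ = R̄ / d₂ = 131.0333 / 2.059 = 63.6393

63.64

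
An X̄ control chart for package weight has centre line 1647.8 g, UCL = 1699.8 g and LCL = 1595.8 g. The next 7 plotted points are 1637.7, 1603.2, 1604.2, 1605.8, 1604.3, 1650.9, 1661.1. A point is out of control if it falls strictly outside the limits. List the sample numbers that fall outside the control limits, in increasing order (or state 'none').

none

All 7 points lie within [1595.8, 1699.8].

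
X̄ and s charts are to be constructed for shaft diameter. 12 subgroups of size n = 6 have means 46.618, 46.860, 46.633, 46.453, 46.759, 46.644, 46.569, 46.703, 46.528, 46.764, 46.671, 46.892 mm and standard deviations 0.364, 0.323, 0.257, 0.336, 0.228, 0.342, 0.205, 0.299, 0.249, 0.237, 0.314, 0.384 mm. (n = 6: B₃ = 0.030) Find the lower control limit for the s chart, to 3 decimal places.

s̄ = (0.364 + 0.323 + 0.257 + 0.336 + 0.228 + 0.342 + 0.205 + 0.299 + 0.249 + 0.237 + 0.314 + 0.384) / 12 = 0.2948
LCL_s = B₃·s̄ = 0.030 × 0.2948 = 0.0088

0.009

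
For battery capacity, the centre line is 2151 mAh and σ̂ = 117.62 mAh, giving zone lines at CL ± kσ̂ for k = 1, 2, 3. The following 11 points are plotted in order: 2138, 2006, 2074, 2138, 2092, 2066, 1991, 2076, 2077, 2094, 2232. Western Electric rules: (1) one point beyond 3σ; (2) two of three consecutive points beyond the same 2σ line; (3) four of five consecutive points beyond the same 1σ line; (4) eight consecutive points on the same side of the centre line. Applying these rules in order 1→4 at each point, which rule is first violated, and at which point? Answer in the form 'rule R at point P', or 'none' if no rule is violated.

Zone of each point (C = within 1σ̂, B = 1σ̂–2σ̂, A = 2σ̂–3σ̂, * = beyond 3σ̂; sign = side of CL): 1:-C, 2:-B, 3:-C, 4:-C, 5:-C, 6:-C, 7:-B, 8:-C, 9:-C, 10:-C, 11:+C
Rule 4 (eight consecutive points on the same side of the centre line) is satisfied at point 8.

rule 4 at point 8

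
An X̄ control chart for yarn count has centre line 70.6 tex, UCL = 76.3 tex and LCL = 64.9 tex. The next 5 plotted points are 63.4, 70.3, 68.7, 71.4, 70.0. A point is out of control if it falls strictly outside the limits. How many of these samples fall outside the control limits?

Compare each point to [64.9, 76.3]: sample 1 = 63.4 < LCL.

1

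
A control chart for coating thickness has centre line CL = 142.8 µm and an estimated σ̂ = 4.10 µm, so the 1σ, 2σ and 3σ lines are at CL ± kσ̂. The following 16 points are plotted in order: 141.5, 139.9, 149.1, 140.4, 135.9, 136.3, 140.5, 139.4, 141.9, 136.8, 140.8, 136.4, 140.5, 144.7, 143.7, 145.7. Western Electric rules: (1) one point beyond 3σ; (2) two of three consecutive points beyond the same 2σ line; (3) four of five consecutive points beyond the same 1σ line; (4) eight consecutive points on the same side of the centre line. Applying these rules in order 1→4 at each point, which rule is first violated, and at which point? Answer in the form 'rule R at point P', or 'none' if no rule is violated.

Zone of each point (C = within 1σ̂, B = 1σ̂–2σ̂, A = 2σ̂–3σ̂, * = beyond 3σ̂; sign = side of CL): 1:-C, 2:-C, 3:+B, 4:-C, 5:-B, 6:-B, 7:-C, 8:-C, 9:-C, 10:-B, 11:-C, 12:-B, 13:-C, 14:+C, 15:+C, 16:+C
Rule 4 (eight consecutive points on the same side of the centre line) is satisfied at point 11.

rule 4 at point 11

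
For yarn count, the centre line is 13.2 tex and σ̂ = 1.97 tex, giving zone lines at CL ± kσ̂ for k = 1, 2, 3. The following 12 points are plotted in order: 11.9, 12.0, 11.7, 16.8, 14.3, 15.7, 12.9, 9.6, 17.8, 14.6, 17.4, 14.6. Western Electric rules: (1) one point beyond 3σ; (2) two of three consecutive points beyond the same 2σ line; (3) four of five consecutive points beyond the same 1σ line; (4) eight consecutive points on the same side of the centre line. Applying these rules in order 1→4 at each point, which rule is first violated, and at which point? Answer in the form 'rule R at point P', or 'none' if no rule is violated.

rule 2 at point 11

Zone of each point (C = within 1σ̂, B = 1σ̂–2σ̂, A = 2σ̂–3σ̂, * = beyond 3σ̂; sign = side of CL): 1:-C, 2:-C, 3:-C, 4:+B, 5:+C, 6:+B, 7:-C, 8:-B, 9:+A, 10:+C, 11:+A, 12:+C
Rule 2 (two of three consecutive points beyond the same 2σ limit) is satisfied at point 11.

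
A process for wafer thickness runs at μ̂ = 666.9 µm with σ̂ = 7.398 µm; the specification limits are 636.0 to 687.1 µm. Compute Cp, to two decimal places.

1.15

Cp = (USL − LSL) / (6σ̂) = (687.1 − 636.0) / (6 × 7.398) = 51.1000 / 44.3880 = 1.1512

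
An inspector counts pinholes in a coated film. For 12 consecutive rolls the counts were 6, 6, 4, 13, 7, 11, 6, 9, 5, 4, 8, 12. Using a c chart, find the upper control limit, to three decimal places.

c̄ = (6 + 6 + 4 + 13 + 7 + 11 + 6 + 9 + 5 + 4 + 8 + 12) / 12 = 91 / 12 = 7.5833
UCL = c̄ + 3√c̄ = 7.5833 + 3 × √7.5833 = 7.5833 + 3 × 2.7538 = 15.8447

15.845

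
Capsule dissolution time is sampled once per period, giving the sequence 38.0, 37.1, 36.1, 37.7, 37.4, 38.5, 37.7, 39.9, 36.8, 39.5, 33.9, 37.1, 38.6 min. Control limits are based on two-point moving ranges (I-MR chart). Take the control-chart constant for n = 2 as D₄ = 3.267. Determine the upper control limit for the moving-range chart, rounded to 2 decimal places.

6.53

Moving ranges: 0.9, 1.0, 1.6, 0.3, 1.1, 0.8, 2.2, 3.1, 2.7, 5.6, 3.2, 1.5; M̄R̄ = 24.0000 / 12 = 2.0000
UCL_MR = D₄·M̄R̄ = 3.267 × 2.0000 = 6.5340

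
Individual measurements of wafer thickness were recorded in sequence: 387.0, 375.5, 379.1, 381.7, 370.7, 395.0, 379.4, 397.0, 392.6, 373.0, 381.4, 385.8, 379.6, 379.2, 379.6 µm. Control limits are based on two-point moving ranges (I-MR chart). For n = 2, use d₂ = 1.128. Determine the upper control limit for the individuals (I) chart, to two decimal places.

407.14

X̄ = (387.0 + 375.5 + 379.1 + 381.7 + 370.7 + 395.0 + 379.4 + 397.0 + 392.6 + 373.0 + 381.4 + 385.8 + 379.6 + 379.2 + 379.6) / 15 = 382.4400
Moving ranges: 11.5, 3.6, 2.6, 11.0, 24.3, 15.6, 17.6, 4.4, 19.6, 8.4, 4.4, 6.2, 0.4, 0.4; M̄R̄ = 130.0000 / 14 = 9.2857
UCL = X̄ + 3·M̄R̄/d₂ = 382.4400 + 3 × 9.2857 / 1.128 = 407.1360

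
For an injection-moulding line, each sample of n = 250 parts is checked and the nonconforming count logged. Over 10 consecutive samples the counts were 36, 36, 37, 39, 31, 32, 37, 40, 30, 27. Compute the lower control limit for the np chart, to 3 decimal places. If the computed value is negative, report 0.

18.140

p̄ = Σdᵢ / (k·n) = 345 / (10 × 250) = 0.13800
LCL = np̄ − 3·√(np̄(1−p̄)) = 34.5000 − 3 × 5.4533 = 18.1400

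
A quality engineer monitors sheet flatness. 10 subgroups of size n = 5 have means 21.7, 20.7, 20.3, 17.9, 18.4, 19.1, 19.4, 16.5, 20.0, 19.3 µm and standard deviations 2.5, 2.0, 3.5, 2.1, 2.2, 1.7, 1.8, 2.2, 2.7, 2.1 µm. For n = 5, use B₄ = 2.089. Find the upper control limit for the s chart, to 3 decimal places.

s̄ = (2.5 + 2.0 + 3.5 + 2.1 + 2.2 + 1.7 + 1.8 + 2.2 + 2.7 + 2.1) / 10 = 2.2800
UCL_s = B₄·s̄ = 2.089 × 2.2800 = 4.7629

4.763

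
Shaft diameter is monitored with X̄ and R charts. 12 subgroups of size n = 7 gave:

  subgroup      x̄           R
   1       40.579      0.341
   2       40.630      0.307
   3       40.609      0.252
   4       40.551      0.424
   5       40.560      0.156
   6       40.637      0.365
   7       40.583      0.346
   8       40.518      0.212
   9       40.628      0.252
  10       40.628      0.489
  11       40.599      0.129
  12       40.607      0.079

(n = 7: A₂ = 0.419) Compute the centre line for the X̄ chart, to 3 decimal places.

X̄̄ = (40.579 + 40.630 + 40.609 + 40.551 + 40.560 + 40.637 + 40.583 + 40.518 + 40.628 + 40.628 + 40.599 + 40.607) / 12 = 487.1290 / 12 = 40.5941
CL = X̄̄ = 40.5941

40.594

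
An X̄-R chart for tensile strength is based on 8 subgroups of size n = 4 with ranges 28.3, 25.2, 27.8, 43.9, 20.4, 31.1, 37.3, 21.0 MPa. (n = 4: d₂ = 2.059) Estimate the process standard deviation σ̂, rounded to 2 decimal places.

R̄ = (28.3 + 25.2 + 27.8 + 43.9 + 20.4 + 31.1 + 37.3 + 21.0) / 8 = 29.3750
σ̂ = R̄ / d₂ = 29.3750 / 2.059 = 14.2666

14.27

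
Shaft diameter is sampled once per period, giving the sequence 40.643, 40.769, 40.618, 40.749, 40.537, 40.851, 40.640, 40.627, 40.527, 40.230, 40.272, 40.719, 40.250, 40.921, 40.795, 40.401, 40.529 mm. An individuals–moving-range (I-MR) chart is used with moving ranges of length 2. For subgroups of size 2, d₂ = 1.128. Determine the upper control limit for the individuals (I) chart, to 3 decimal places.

41.230

X̄ = (40.643 + 40.769 + 40.618 + 40.749 + 40.537 + 40.851 + 40.640 + 40.627 + 40.527 + 40.230 + 40.272 + 40.719 + 40.250 + 40.921 + 40.795 + 40.401 + 40.529) / 17 = 40.5928
Moving ranges: 0.126, 0.151, 0.131, 0.212, 0.314, 0.211, 0.013, 0.100, 0.297, 0.042, 0.447, 0.469, 0.671, 0.126, 0.394, 0.128; M̄R̄ = 3.8320 / 16 = 0.2395
UCL = X̄ + 3·M̄R̄/d₂ = 40.5928 + 3 × 0.2395 / 1.128 = 41.2298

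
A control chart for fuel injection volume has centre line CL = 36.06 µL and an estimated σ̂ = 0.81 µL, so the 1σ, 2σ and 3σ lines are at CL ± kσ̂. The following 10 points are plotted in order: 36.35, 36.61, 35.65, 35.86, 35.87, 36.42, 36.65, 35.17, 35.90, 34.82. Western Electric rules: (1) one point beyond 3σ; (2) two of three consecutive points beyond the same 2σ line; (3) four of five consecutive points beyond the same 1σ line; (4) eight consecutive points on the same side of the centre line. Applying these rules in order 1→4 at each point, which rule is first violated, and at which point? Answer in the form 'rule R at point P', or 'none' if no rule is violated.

Zone of each point (C = within 1σ̂, B = 1σ̂–2σ̂, A = 2σ̂–3σ̂, * = beyond 3σ̂; sign = side of CL): 1:+C, 2:+C, 3:-C, 4:-C, 5:-C, 6:+C, 7:+C, 8:-B, 9:-C, 10:-B
No rule fires across all 10 points.

none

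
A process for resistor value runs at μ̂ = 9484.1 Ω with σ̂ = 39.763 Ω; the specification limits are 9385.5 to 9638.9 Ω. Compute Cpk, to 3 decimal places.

0.827

Cpu = (USL − μ̂) / (3σ̂) = (9638.9 − 9484.1) / (3 × 39.763) = 1.2977; Cpl = (μ̂ − LSL) / (3σ̂) = (9484.1 − 9385.5) / (3 × 39.763) = 0.8266; Cpk = min(Cpu, Cpl) = 0.8266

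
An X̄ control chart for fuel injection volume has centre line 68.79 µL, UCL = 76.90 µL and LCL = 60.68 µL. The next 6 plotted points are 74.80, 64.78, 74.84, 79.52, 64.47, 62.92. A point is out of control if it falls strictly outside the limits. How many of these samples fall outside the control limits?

1

Compare each point to [60.68, 76.90]: sample 4 = 79.52 > UCL.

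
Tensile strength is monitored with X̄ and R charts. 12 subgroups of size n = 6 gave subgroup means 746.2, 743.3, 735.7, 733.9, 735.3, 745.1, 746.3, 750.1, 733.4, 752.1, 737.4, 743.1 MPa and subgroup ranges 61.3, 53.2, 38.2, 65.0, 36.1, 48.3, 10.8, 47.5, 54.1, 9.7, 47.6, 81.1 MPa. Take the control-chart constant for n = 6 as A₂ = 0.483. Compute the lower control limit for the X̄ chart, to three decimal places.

719.571

X̄̄ = (746.2 + 743.3 + 735.7 + 733.9 + 735.3 + 745.1 + 746.3 + 750.1 + 733.4 + 752.1 + 737.4 + 743.1) / 12 = 8901.9000 / 12 = 741.8250
R̄ = (61.3 + 53.2 + 38.2 + 65.0 + 36.1 + 48.3 + 10.8 + 47.5 + 54.1 + 9.7 + 47.6 + 81.1) / 12 = 552.9000 / 12 = 46.0750
LCL = X̄̄ − A₂·R̄ = 741.8250 − 0.483 × 46.0750 = 719.5708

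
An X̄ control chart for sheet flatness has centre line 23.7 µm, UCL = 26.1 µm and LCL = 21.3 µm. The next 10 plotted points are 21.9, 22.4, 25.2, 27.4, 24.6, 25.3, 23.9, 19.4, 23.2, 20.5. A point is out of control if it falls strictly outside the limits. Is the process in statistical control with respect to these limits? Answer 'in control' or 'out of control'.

Compare each point to [21.3, 26.1]: sample 4 = 27.4 > UCL; sample 8 = 19.4 < LCL; sample 10 = 20.5 < LCL.

out of control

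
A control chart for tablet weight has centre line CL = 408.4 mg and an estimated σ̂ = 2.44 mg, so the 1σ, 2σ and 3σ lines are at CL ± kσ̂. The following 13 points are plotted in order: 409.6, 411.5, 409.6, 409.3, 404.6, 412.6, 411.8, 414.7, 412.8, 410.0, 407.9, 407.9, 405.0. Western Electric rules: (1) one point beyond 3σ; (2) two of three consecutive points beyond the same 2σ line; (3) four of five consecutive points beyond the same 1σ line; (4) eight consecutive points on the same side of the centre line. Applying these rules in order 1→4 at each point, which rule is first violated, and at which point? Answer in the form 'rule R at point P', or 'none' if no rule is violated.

rule 3 at point 9

Zone of each point (C = within 1σ̂, B = 1σ̂–2σ̂, A = 2σ̂–3σ̂, * = beyond 3σ̂; sign = side of CL): 1:+C, 2:+B, 3:+C, 4:+C, 5:-B, 6:+B, 7:+B, 8:+A, 9:+B, 10:+C, 11:-C, 12:-C, 13:-B
Rule 3 (four of five consecutive points beyond the same 1σ limit) is satisfied at point 9.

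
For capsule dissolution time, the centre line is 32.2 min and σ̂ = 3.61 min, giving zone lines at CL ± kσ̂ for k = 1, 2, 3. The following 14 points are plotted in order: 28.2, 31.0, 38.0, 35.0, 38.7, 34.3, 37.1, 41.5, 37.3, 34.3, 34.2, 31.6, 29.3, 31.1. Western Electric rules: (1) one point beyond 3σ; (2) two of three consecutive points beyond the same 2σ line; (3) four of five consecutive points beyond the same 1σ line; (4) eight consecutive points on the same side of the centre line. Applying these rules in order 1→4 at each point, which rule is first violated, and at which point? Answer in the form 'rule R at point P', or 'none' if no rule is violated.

Zone of each point (C = within 1σ̂, B = 1σ̂–2σ̂, A = 2σ̂–3σ̂, * = beyond 3σ̂; sign = side of CL): 1:-B, 2:-C, 3:+B, 4:+C, 5:+B, 6:+C, 7:+B, 8:+A, 9:+B, 10:+C, 11:+C, 12:-C, 13:-C, 14:-C
Rule 3 (four of five consecutive points beyond the same 1σ limit) is satisfied at point 9.

rule 3 at point 9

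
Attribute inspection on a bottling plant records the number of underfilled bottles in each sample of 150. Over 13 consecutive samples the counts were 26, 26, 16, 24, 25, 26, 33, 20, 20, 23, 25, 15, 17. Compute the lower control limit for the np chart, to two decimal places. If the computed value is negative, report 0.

p̄ = Σdᵢ / (k·n) = 296 / (13 × 150) = 0.15179
LCL = np̄ − 3·√(np̄(1−p̄)) = 22.7692 − 3 × 4.3947 = 9.5853

9.59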